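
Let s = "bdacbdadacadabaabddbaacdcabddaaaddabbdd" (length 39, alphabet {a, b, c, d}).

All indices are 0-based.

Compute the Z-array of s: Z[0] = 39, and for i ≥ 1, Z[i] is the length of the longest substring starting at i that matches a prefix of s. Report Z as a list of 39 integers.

[39, 0, 0, 0, 3, 0, 0, 0, 0, 0, 0, 0, 0, 1, 0, 0, 2, 0, 0, 1, 0, 0, 0, 0, 0, 0, 2, 0, 0, 0, 0, 0, 0, 0, 0, 1, 2, 0, 0]

Z[0]=39
i=1: outside box; Z[1]=0
i=2: outside box; Z[2]=0
i=3: outside box; Z[3]=0
i=4: outside box; Z[4]=3 grow→box=[4,7)
i=5: min(r-i=2, Z[1]=0)=0; Z[5]=0
i=6: min(r-i=1, Z[2]=0)=0; Z[6]=0
i=7: outside box; Z[7]=0
i=8: outside box; Z[8]=0
i=9: outside box; Z[9]=0
i=10: outside box; Z[10]=0
i=11: outside box; Z[11]=0
i=12: outside box; Z[12]=0
i=13: outside box; Z[13]=1 grow→box=[13,14)
i=14: outside box; Z[14]=0
i=15: outside box; Z[15]=0
i=16: outside box; Z[16]=2 grow→box=[16,18)
i=17: min(r-i=1, Z[1]=0)=0; Z[17]=0
i=18: outside box; Z[18]=0
i=19: outside box; Z[19]=1 grow→box=[19,20)
i=20: outside box; Z[20]=0
i=21: outside box; Z[21]=0
i=22: outside box; Z[22]=0
i=23: outside box; Z[23]=0
i=24: outside box; Z[24]=0
i=25: outside box; Z[25]=0
i=26: outside box; Z[26]=2 grow→box=[26,28)
i=27: min(r-i=1, Z[1]=0)=0; Z[27]=0
i=28: outside box; Z[28]=0
i=29: outside box; Z[29]=0
i=30: outside box; Z[30]=0
i=31: outside box; Z[31]=0
i=32: outside box; Z[32]=0
i=33: outside box; Z[33]=0
i=34: outside box; Z[34]=0
i=35: outside box; Z[35]=1 grow→box=[35,36)
i=36: outside box; Z[36]=2 grow→box=[36,38)
i=37: min(r-i=1, Z[1]=0)=0; Z[37]=0
i=38: outside box; Z[38]=0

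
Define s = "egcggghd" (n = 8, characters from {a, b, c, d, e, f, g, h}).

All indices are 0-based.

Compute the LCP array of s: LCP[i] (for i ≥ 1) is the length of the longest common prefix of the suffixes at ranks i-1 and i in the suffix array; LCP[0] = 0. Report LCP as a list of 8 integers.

[0, 0, 0, 0, 1, 2, 1, 0]

rank→(start, suffix):
  0 → (2, 'cggghd')
  1 → (7, 'd')
  2 → (0, 'egcggghd')
  3 → (1, 'gcggghd')
  4 → (3, 'ggghd')
  5 → (4, 'gghd')
  6 → (5, 'ghd')
  7 → (6, 'hd')

SA = [2, 7, 0, 1, 3, 4, 5, 6]
[i] adj suffixes → lcp
  [1] 2/7 → 0 ('')
  [2] 7/0 → 0 ('')
  [3] 0/1 → 0 ('')
  [4] 1/3 → 1 ('g')
  [5] 3/4 → 2 ('gg')
  [6] 4/5 → 1 ('g')
  [7] 5/6 → 0 ('')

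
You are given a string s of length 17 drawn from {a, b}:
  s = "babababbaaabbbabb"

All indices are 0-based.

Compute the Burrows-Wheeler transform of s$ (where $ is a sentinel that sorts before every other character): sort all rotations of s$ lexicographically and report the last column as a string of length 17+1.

rank  rotation            last
    0  $babababbaaabbbabb  b
    1  aaabbbabb$babababb  b
    2  aabbbabb$babababba  a
    3  abababbaaabbbabb$b  b
    4  ababbaaabbbabb$bab  b
    5  abb$babababbaaabbb  b
    6  abbaaabbbabb$babab  b
    7  abbbabb$babababbaa  a
    8  b$babababbaaabbbab  b
    9  baaabbbabb$bababab  b
   10  babababbaaabbbabb$  $
   11  bababbaaabbbabb$ba  a
   12  babb$babababbaaabb  b
   13  babbaaabbbabb$baba  a
   14  bb$babababbaaabbba  a
   15  bbaaabbbabb$bababa  a
   16  bbabb$babababbaaab  b
   17  bbbabb$babababbaaa  a

bbabbbbabb$abaaaba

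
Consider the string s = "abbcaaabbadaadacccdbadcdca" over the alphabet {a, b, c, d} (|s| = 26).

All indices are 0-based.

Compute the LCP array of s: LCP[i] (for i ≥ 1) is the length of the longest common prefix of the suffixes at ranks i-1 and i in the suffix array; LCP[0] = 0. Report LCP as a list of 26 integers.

rank | idx | suffix
   0 |  25 | a
   1 |   4 | aaabbadaadacccdbadcdca
   2 |   5 | aabbadaadacccdbadcdca
   3 |  11 | aadacccdbadcdca
   4 |   6 | abbadaadacccdbadcdca
   5 |   0 | abbcaaabbadaadacccdbadcdca
   6 |  14 | acccdbadcdca
   7 |   9 | adaadacccdbadcdca
   8 |  12 | adacccdbadcdca
   9 |  20 | adcdca
  10 |   8 | badaadacccdbadcdca
  11 |  19 | badcdca
  12 |   7 | bbadaadacccdbadcdca
  13 |   1 | bbcaaabbadaadacccdbadcdca
  14 |   2 | bcaaabbadaadacccdbadcdca
  15 |  24 | ca
  16 |   3 | caaabbadaadacccdbadcdca
  17 |  15 | cccdbadcdca
  18 |  16 | ccdbadcdca
  19 |  17 | cdbadcdca
  20 |  22 | cdca
  21 |  10 | daadacccdbadcdca
  22 |  13 | dacccdbadcdca
  23 |  18 | dbadcdca
  24 |  23 | dca
  25 |  21 | dcdca

SA = [25, 4, 5, 11, 6, 0, 14, 9, 12, 20, 8, 19, 7, 1, 2, 24, 3, 15, 16, 17, 22, 10, 13, 18, 23, 21]
i: (SA[i-1],SA[i]) lcp shared
  1: (25,4) 1 'a'
  2: (4,5) 2 'aa'
  3: (5,11) 2 'aa'
  4: (11,6) 1 'a'
  5: (6,0) 3 'abb'
  6: (0,14) 1 'a'
  7: (14,9) 1 'a'
  8: (9,12) 3 'ada'
  9: (12,20) 2 'ad'
  10: (20,8) 0 ''
  11: (8,19) 3 'bad'
  12: (19,7) 1 'b'
  13: (7,1) 2 'bb'
  14: (1,2) 1 'b'
  15: (2,24) 0 ''
  16: (24,3) 2 'ca'
  17: (3,15) 1 'c'
  18: (15,16) 2 'cc'
  19: (16,17) 1 'c'
  20: (17,22) 2 'cd'
  21: (22,10) 0 ''
  22: (10,13) 2 'da'
  23: (13,18) 1 'd'
  24: (18,23) 1 'd'
  25: (23,21) 2 'dc'

[0, 1, 2, 2, 1, 3, 1, 1, 3, 2, 0, 3, 1, 2, 1, 0, 2, 1, 2, 1, 2, 0, 2, 1, 1, 2]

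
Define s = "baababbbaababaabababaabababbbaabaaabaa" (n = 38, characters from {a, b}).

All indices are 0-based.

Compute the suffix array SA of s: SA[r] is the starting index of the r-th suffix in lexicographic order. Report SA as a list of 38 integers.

[37, 36, 32, 33, 29, 8, 13, 20, 1, 34, 30, 11, 18, 9, 16, 14, 21, 23, 2, 25, 4, 35, 31, 28, 7, 12, 19, 0, 10, 17, 15, 22, 24, 3, 27, 6, 26, 5]

rank→(start, suffix):
  0 → (37, 'a')
  1 → (36, 'aa')
  2 → (32, 'aaabaa')
  3 → (33, 'aabaa')
  4 → (29, 'aabaaabaa')
  5 → (8, 'aababaabababaabababbbaabaaabaa')
  6 → (13, 'aabababaabababbbaabaaabaa')
  7 → (20, 'aabababbbaabaaabaa')
  8 → (1, 'aababbbaababaabababaabababbbaabaaabaa')
  9 → (34, 'abaa')
  10 → (30, 'abaaabaa')
  11 → (11, 'abaabababaabababbbaabaaabaa')
  12 → (18, 'abaabababbbaabaaabaa')
  13 → (9, 'ababaabababaabababbbaabaaabaa')
  14 → (16, 'ababaabababbbaabaaabaa')
  15 → (14, 'abababaabababbbaabaaabaa')
  16 → (21, 'abababbbaabaaabaa')
  17 → (23, 'ababbbaabaaabaa')
  18 → (2, 'ababbbaababaabababaabababbbaabaaabaa')
  19 → (25, 'abbbaabaaabaa')
  20 → (4, 'abbbaababaabababaabababbbaabaaabaa')
  21 → (35, 'baa')
  22 → (31, 'baaabaa')
  23 → (28, 'baabaaabaa')
  24 → (7, 'baababaabababaabababbbaabaaabaa')
  25 → (12, 'baabababaabababbbaabaaabaa')
  26 → (19, 'baabababbbaabaaabaa')
  27 → (0, 'baababbbaababaabababaabababbbaabaaabaa')
  28 → (10, 'babaabababaabababbbaabaaabaa')
  29 → (17, 'babaabababbbaabaaabaa')
  30 → (15, 'bababaabababbbaabaaabaa')
  31 → (22, 'bababbbaabaaabaa')
  32 → (24, 'babbbaabaaabaa')
  33 → (3, 'babbbaababaabababaabababbbaabaaabaa')
  34 → (27, 'bbaabaaabaa')
  35 → (6, 'bbaababaabababaabababbbaabaaabaa')
  36 → (26, 'bbbaabaaabaa')
  37 → (5, 'bbbaababaabababaabababbbaabaaabaa')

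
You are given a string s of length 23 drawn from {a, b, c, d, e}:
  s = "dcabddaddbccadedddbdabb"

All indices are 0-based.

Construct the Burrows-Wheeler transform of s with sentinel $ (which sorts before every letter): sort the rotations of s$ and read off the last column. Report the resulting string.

rank  rotation                  last
    0  $dcabddaddbccadedddbdabb  b
    1  abb$dcabddaddbccadedddbd  d
    2  abddaddbccadedddbdabb$dc  c
    3  addbccadedddbdabb$dcabdd  d
    4  adedddbdabb$dcabddaddbcc  c
    5  b$dcabddaddbccadedddbdab  b
    6  bb$dcabddaddbccadedddbda  a
    7  bccadedddbdabb$dcabddadd  d
    8  bdabb$dcabddaddbccadeddd  d
    9  bddaddbccadedddbdabb$dca  a
   10  cabddaddbccadedddbdabb$d  d
   11  cadedddbdabb$dcabddaddbc  c
   12  ccadedddbdabb$dcabddaddb  b
   13  dabb$dcabddaddbccadedddb  b
   14  daddbccadedddbdabb$dcabd  d
   15  dbccadedddbdabb$dcabddad  d
   16  dbdabb$dcabddaddbccadedd  d
   17  dcabddaddbccadedddbdabb$  $
   18  ddaddbccadedddbdabb$dcab  b
   19  ddbccadedddbdabb$dcabdda  a
   20  ddbdabb$dcabddaddbccaded  d
   21  dddbdabb$dcabddaddbccade  e
   22  dedddbdabb$dcabddaddbcca  a
   23  edddbdabb$dcabddaddbccad  d

bdcdcbaddadcbbddd$badead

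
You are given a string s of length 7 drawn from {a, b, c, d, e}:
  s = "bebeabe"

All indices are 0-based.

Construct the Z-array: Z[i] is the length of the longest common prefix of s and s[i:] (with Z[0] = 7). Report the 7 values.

[7, 0, 2, 0, 0, 2, 0]

Z[0]=7
i=1: outside box; Z[1]=0
i=2: outside box; Z[2]=2 scan→box=[2,4)
i=3: min(r-i=1, Z[1]=0)=0; Z[3]=0
i=4: outside box; Z[4]=0
i=5: outside box; Z[5]=2 scan→box=[5,7)
i=6: min(r-i=1, Z[1]=0)=0; Z[6]=0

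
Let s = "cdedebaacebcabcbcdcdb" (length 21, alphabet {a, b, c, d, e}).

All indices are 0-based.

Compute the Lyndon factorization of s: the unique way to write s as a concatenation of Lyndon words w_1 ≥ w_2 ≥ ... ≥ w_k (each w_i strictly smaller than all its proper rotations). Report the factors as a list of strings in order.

emit factor 1: 'cdede' (i=0, period=5)
emit factor 2: 'b' (i=5, period=1)
emit factor 3: 'aacebcabcbcdcdb' (i=6, period=15)

["cdede", "b", "aacebcabcbcdcdb"]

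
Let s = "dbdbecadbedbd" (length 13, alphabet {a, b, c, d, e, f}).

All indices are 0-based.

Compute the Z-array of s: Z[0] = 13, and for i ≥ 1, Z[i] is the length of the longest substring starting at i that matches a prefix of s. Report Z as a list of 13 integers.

Z[0]=13
i=1: i≥r, start 0; Z[1]=0
i=2: i≥r, start 0; Z[2]=2 grow→box=[2,4)
i=3: min(r-i=1, Z[1]=0)=0; Z[3]=0
i=4: i≥r, start 0; Z[4]=0
i=5: i≥r, start 0; Z[5]=0
i=6: i≥r, start 0; Z[6]=0
i=7: i≥r, start 0; Z[7]=2 grow→box=[7,9)
i=8: min(r-i=1, Z[1]=0)=0; Z[8]=0
i=9: i≥r, start 0; Z[9]=0
i=10: i≥r, start 0; Z[10]=3 grow→box=[10,13)
i=11: min(r-i=2, Z[1]=0)=0; Z[11]=0
i=12: min(r-i=1, Z[2]=2)=1; Z[12]=1

[13, 0, 2, 0, 0, 0, 0, 2, 0, 0, 3, 0, 1]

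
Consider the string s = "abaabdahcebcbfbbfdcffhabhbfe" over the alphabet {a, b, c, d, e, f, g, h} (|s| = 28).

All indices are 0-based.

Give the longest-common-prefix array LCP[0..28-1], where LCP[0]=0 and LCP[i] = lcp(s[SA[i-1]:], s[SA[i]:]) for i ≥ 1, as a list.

rank | idx | suffix
   0 |   2 | aabdahcebcbfbbfdcffhabhbfe
   1 |   0 | abaabdahcebcbfbbfdcffhabhbfe
   2 |   3 | abdahcebcbfbbfdcffhabhbfe
   3 |  22 | abhbfe
   4 |   6 | ahcebcbfbbfdcffhabhbfe
   5 |   1 | baabdahcebcbfbbfdcffhabhbfe
   6 |  14 | bbfdcffhabhbfe
   7 |  10 | bcbfbbfdcffhabhbfe
   8 |   4 | bdahcebcbfbbfdcffhabhbfe
   9 |  12 | bfbbfdcffhabhbfe
  10 |  15 | bfdcffhabhbfe
  11 |  25 | bfe
  12 |  23 | bhbfe
  13 |  11 | cbfbbfdcffhabhbfe
  14 |   8 | cebcbfbbfdcffhabhbfe
  15 |  18 | cffhabhbfe
  16 |   5 | dahcebcbfbbfdcffhabhbfe
  17 |  17 | dcffhabhbfe
  18 |  27 | e
  19 |   9 | ebcbfbbfdcffhabhbfe
  20 |  13 | fbbfdcffhabhbfe
  21 |  16 | fdcffhabhbfe
  22 |  26 | fe
  23 |  19 | ffhabhbfe
  24 |  20 | fhabhbfe
  25 |  21 | habhbfe
  26 |  24 | hbfe
  27 |   7 | hcebcbfbbfdcffhabhbfe

SA = [2, 0, 3, 22, 6, 1, 14, 10, 4, 12, 15, 25, 23, 11, 8, 18, 5, 17, 27, 9, 13, 16, 26, 19, 20, 21, 24, 7]
rank  pair      lcp
   1  s[2:],s[0:]  1  'a'
   2  s[0:],s[3:]  2  'ab'
   3  s[3:],s[22:]  2  'ab'
   4  s[22:],s[6:]  1  'a'
   5  s[6:],s[1:]  0  ''
   6  s[1:],s[14:]  1  'b'
   7  s[14:],s[10:]  1  'b'
   8  s[10:],s[4:]  1  'b'
   9  s[4:],s[12:]  1  'b'
  10  s[12:],s[15:]  2  'bf'
  11  s[15:],s[25:]  2  'bf'
  12  s[25:],s[23:]  1  'b'
  13  s[23:],s[11:]  0  ''
  14  s[11:],s[8:]  1  'c'
  15  s[8:],s[18:]  1  'c'
  16  s[18:],s[5:]  0  ''
  17  s[5:],s[17:]  1  'd'
  18  s[17:],s[27:]  0  ''
  19  s[27:],s[9:]  1  'e'
  20  s[9:],s[13:]  0  ''
  21  s[13:],s[16:]  1  'f'
  22  s[16:],s[26:]  1  'f'
  23  s[26:],s[19:]  1  'f'
  24  s[19:],s[20:]  1  'f'
  25  s[20:],s[21:]  0  ''
  26  s[21:],s[24:]  1  'h'
  27  s[24:],s[7:]  1  'h'

[0, 1, 2, 2, 1, 0, 1, 1, 1, 1, 2, 2, 1, 0, 1, 1, 0, 1, 0, 1, 0, 1, 1, 1, 1, 0, 1, 1]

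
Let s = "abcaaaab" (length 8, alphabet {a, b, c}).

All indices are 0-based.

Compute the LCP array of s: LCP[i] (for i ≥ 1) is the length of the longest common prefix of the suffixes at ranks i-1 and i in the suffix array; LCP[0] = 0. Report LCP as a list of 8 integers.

[0, 3, 2, 1, 2, 0, 1, 0]

rank→(start, suffix):
  0 → (3, 'aaaab')
  1 → (4, 'aaab')
  2 → (5, 'aab')
  3 → (6, 'ab')
  4 → (0, 'abcaaaab')
  5 → (7, 'b')
  6 → (1, 'bcaaaab')
  7 → (2, 'caaaab')

SA = [3, 4, 5, 6, 0, 7, 1, 2]
rank  pair      lcp
   1  s[3:],s[4:]  3  'aaa'
   2  s[4:],s[5:]  2  'aa'
   3  s[5:],s[6:]  1  'a'
   4  s[6:],s[0:]  2  'ab'
   5  s[0:],s[7:]  0  ''
   6  s[7:],s[1:]  1  'b'
   7  s[1:],s[2:]  0  ''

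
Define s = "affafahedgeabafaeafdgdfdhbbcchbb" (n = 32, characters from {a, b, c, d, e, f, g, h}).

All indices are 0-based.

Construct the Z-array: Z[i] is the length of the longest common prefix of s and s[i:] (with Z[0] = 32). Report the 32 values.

[32, 0, 0, 2, 0, 1, 0, 0, 0, 0, 0, 1, 0, 2, 0, 1, 0, 2, 0, 0, 0, 0, 0, 0, 0, 0, 0, 0, 0, 0, 0, 0]

Z[0]=32
i=1: fresh scan; Z[1]=0
i=2: fresh scan; Z[2]=0
i=3: fresh scan; Z[3]=2 scan→box=[3,5)
i=4: min(r-i=1, Z[1]=0)=0; Z[4]=0
i=5: fresh scan; Z[5]=1 scan→box=[5,6)
i=6: fresh scan; Z[6]=0
i=7: fresh scan; Z[7]=0
i=8: fresh scan; Z[8]=0
i=9: fresh scan; Z[9]=0
i=10: fresh scan; Z[10]=0
i=11: fresh scan; Z[11]=1 scan→box=[11,12)
i=12: fresh scan; Z[12]=0
i=13: fresh scan; Z[13]=2 scan→box=[13,15)
i=14: min(r-i=1, Z[1]=0)=0; Z[14]=0
i=15: fresh scan; Z[15]=1 scan→box=[15,16)
i=16: fresh scan; Z[16]=0
i=17: fresh scan; Z[17]=2 scan→box=[17,19)
i=18: min(r-i=1, Z[1]=0)=0; Z[18]=0
i=19: fresh scan; Z[19]=0
i=20: fresh scan; Z[20]=0
i=21: fresh scan; Z[21]=0
i=22: fresh scan; Z[22]=0
i=23: fresh scan; Z[23]=0
i=24: fresh scan; Z[24]=0
i=25: fresh scan; Z[25]=0
i=26: fresh scan; Z[26]=0
i=27: fresh scan; Z[27]=0
i=28: fresh scan; Z[28]=0
i=29: fresh scan; Z[29]=0
i=30: fresh scan; Z[30]=0
i=31: fresh scan; Z[31]=0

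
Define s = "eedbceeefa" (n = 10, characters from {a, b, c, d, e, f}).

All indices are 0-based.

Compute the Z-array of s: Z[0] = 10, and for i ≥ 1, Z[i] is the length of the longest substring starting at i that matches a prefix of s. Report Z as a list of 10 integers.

Z[0]=10
i=1: i≥r, start 0; Z[1]=1 extend→box=[1,2)
i=2: i≥r, start 0; Z[2]=0
i=3: i≥r, start 0; Z[3]=0
i=4: i≥r, start 0; Z[4]=0
i=5: i≥r, start 0; Z[5]=2 extend→box=[5,7)
i=6: min(r-i=1, Z[1]=1)=1; Z[6]=2 extend→box=[6,8)
i=7: min(r-i=1, Z[1]=1)=1; Z[7]=1
i=8: i≥r, start 0; Z[8]=0
i=9: i≥r, start 0; Z[9]=0

[10, 1, 0, 0, 0, 2, 2, 1, 0, 0]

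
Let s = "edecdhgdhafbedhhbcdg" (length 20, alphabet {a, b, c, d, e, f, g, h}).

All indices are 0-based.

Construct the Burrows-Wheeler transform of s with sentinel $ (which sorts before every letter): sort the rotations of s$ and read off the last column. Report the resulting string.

ghhfbeecgced$badhdhdd

rank  rotation               last
    0  $edecdhgdhafbedhhbcdg  g
    1  afbedhhbcdg$edecdhgdh  h
    2  bcdg$edecdhgdhafbedhh  h
    3  bedhhbcdg$edecdhgdhaf  f
    4  cdg$edecdhgdhafbedhhb  b
    5  cdhgdhafbedhhbcdg$ede  e
    6  decdhgdhafbedhhbcdg$e  e
    7  dg$edecdhgdhafbedhhbc  c
    8  dhafbedhhbcdg$edecdhg  g
    9  dhgdhafbedhhbcdg$edec  c
   10  dhhbcdg$edecdhgdhafbe  e
   11  ecdhgdhafbedhhbcdg$ed  d
   12  edecdhgdhafbedhhbcdg$  $
   13  edhhbcdg$edecdhgdhafb  b
   14  fbedhhbcdg$edecdhgdha  a
   15  g$edecdhgdhafbedhhbcd  d
   16  gdhafbedhhbcdg$edecdh  h
   17  hafbedhhbcdg$edecdhgd  d
   18  hbcdg$edecdhgdhafbedh  h
   19  hgdhafbedhhbcdg$edecd  d
   20  hhbcdg$edecdhgdhafbed  d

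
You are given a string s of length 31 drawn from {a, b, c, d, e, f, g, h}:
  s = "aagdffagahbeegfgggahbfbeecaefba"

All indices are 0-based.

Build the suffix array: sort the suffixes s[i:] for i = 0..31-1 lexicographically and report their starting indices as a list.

rank→(start, suffix):
  0 → (30, 'a')
  1 → (0, 'aagdffagahbeegfgggahbfbeecaefba')
  2 → (26, 'aefba')
  3 → (6, 'agahbeegfgggahbfbeecaefba')
  4 → (1, 'agdffagahbeegfgggahbfbeecaefba')
  5 → (8, 'ahbeegfgggahbfbeecaefba')
  6 → (18, 'ahbfbeecaefba')
  7 → (29, 'ba')
  8 → (22, 'beecaefba')
  9 → (10, 'beegfgggahbfbeecaefba')
  10 → (20, 'bfbeecaefba')
  11 → (25, 'caefba')
  12 → (3, 'dffagahbeegfgggahbfbeecaefba')
  13 → (24, 'ecaefba')
  14 → (23, 'eecaefba')
  15 → (11, 'eegfgggahbfbeecaefba')
  16 → (27, 'efba')
  17 → (12, 'egfgggahbfbeecaefba')
  18 → (5, 'fagahbeegfgggahbfbeecaefba')
  19 → (28, 'fba')
  20 → (21, 'fbeecaefba')
  21 → (4, 'ffagahbeegfgggahbfbeecaefba')
  22 → (14, 'fgggahbfbeecaefba')
  23 → (7, 'gahbeegfgggahbfbeecaefba')
  24 → (17, 'gahbfbeecaefba')
  25 → (2, 'gdffagahbeegfgggahbfbeecaefba')
  26 → (13, 'gfgggahbfbeecaefba')
  27 → (16, 'ggahbfbeecaefba')
  28 → (15, 'gggahbfbeecaefba')
  29 → (9, 'hbeegfgggahbfbeecaefba')
  30 → (19, 'hbfbeecaefba')

[30, 0, 26, 6, 1, 8, 18, 29, 22, 10, 20, 25, 3, 24, 23, 11, 27, 12, 5, 28, 21, 4, 14, 7, 17, 2, 13, 16, 15, 9, 19]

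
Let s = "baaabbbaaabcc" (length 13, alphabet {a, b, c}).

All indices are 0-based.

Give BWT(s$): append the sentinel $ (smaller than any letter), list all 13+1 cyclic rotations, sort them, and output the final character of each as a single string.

rank  rotation        last
    0  $baaabbbaaabcc  c
    1  aaabbbaaabcc$b  b
    2  aaabcc$baaabbb  b
    3  aabbbaaabcc$ba  a
    4  aabcc$baaabbba  a
    5  abbbaaabcc$baa  a
    6  abcc$baaabbbaa  a
    7  baaabbbaaabcc$  $
    8  baaabcc$baaabb  b
    9  bbaaabcc$baaab  b
   10  bbbaaabcc$baaa  a
   11  bcc$baaabbbaaa  a
   12  c$baaabbbaaabc  c
   13  cc$baaabbbaaab  b

cbbaaaa$bbaacb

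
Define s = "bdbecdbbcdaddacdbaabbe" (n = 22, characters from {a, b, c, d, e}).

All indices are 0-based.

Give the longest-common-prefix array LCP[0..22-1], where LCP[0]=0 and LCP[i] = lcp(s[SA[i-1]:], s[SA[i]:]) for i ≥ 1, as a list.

sorted suffixes:
  #0 SA[0]=17  'aabbe'
  #1 SA[1]=18  'abbe'
  #2 SA[2]=13  'acdbaabbe'
  #3 SA[3]=10  'addacdbaabbe'
  #4 SA[4]=16  'baabbe'
  #5 SA[5]=6  'bbcdaddacdbaabbe'
  #6 SA[6]=19  'bbe'
  #7 SA[7]=7  'bcdaddacdbaabbe'
  #8 SA[8]=0  'bdbecdbbcdaddacdbaabbe'
  #9 SA[9]=20  'be'
  #10 SA[10]=2  'becdbbcdaddacdbaabbe'
  #11 SA[11]=8  'cdaddacdbaabbe'
  #12 SA[12]=14  'cdbaabbe'
  #13 SA[13]=4  'cdbbcdaddacdbaabbe'
  #14 SA[14]=12  'dacdbaabbe'
  #15 SA[15]=9  'daddacdbaabbe'
  #16 SA[16]=15  'dbaabbe'
  #17 SA[17]=5  'dbbcdaddacdbaabbe'
  #18 SA[18]=1  'dbecdbbcdaddacdbaabbe'
  #19 SA[19]=11  'ddacdbaabbe'
  #20 SA[20]=21  'e'
  #21 SA[21]=3  'ecdbbcdaddacdbaabbe'

SA = [17, 18, 13, 10, 16, 6, 19, 7, 0, 20, 2, 8, 14, 4, 12, 9, 15, 5, 1, 11, 21, 3]
i: (SA[i-1],SA[i]) lcp shared
  1: (17,18) 1 'a'
  2: (18,13) 1 'a'
  3: (13,10) 1 'a'
  4: (10,16) 0 ''
  5: (16,6) 1 'b'
  6: (6,19) 2 'bb'
  7: (19,7) 1 'b'
  8: (7,0) 1 'b'
  9: (0,20) 1 'b'
  10: (20,2) 2 'be'
  11: (2,8) 0 ''
  12: (8,14) 2 'cd'
  13: (14,4) 3 'cdb'
  14: (4,12) 0 ''
  15: (12,9) 2 'da'
  16: (9,15) 1 'd'
  17: (15,5) 2 'db'
  18: (5,1) 2 'db'
  19: (1,11) 1 'd'
  20: (11,21) 0 ''
  21: (21,3) 1 'e'

[0, 1, 1, 1, 0, 1, 2, 1, 1, 1, 2, 0, 2, 3, 0, 2, 1, 2, 2, 1, 0, 1]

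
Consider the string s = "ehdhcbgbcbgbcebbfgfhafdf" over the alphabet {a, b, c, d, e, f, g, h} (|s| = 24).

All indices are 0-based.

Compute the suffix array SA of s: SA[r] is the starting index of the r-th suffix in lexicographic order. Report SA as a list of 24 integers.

sorted suffixes:
  #0 SA[0]=20  'afdf'
  #1 SA[1]=14  'bbfgfhafdf'
  #2 SA[2]=7  'bcbgbcebbfgfhafdf'
  #3 SA[3]=11  'bcebbfgfhafdf'
  #4 SA[4]=15  'bfgfhafdf'
  #5 SA[5]=5  'bgbcbgbcebbfgfhafdf'
  #6 SA[6]=9  'bgbcebbfgfhafdf'
  #7 SA[7]=4  'cbgbcbgbcebbfgfhafdf'
  #8 SA[8]=8  'cbgbcebbfgfhafdf'
  #9 SA[9]=12  'cebbfgfhafdf'
  #10 SA[10]=22  'df'
  #11 SA[11]=2  'dhcbgbcbgbcebbfgfhafdf'
  #12 SA[12]=13  'ebbfgfhafdf'
  #13 SA[13]=0  'ehdhcbgbcbgbcebbfgfhafdf'
  #14 SA[14]=23  'f'
  #15 SA[15]=21  'fdf'
  #16 SA[16]=16  'fgfhafdf'
  #17 SA[17]=18  'fhafdf'
  #18 SA[18]=6  'gbcbgbcebbfgfhafdf'
  #19 SA[19]=10  'gbcebbfgfhafdf'
  #20 SA[20]=17  'gfhafdf'
  #21 SA[21]=19  'hafdf'
  #22 SA[22]=3  'hcbgbcbgbcebbfgfhafdf'
  #23 SA[23]=1  'hdhcbgbcbgbcebbfgfhafdf'

[20, 14, 7, 11, 15, 5, 9, 4, 8, 12, 22, 2, 13, 0, 23, 21, 16, 18, 6, 10, 17, 19, 3, 1]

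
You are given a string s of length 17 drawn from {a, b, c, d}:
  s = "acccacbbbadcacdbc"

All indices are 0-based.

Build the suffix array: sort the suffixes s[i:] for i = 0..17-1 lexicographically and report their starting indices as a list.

[4, 0, 12, 9, 8, 7, 6, 15, 16, 3, 11, 5, 2, 1, 13, 14, 10]

rank | idx | suffix
   0 |   4 | acbbbadcacdbc
   1 |   0 | acccacbbbadcacdbc
   2 |  12 | acdbc
   3 |   9 | adcacdbc
   4 |   8 | badcacdbc
   5 |   7 | bbadcacdbc
   6 |   6 | bbbadcacdbc
   7 |  15 | bc
   8 |  16 | c
   9 |   3 | cacbbbadcacdbc
  10 |  11 | cacdbc
  11 |   5 | cbbbadcacdbc
  12 |   2 | ccacbbbadcacdbc
  13 |   1 | cccacbbbadcacdbc
  14 |  13 | cdbc
  15 |  14 | dbc
  16 |  10 | dcacdbc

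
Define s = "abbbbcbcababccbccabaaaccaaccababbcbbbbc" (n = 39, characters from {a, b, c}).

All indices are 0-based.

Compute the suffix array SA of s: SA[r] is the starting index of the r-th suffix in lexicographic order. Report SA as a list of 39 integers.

sorted suffixes:
  #0 SA[0]=19  'aaaccaaccababbcbbbbc'
  #1 SA[1]=20  'aaccaaccababbcbbbbc'
  #2 SA[2]=24  'aaccababbcbbbbc'
  #3 SA[3]=17  'abaaaccaaccababbcbbbbc'
  #4 SA[4]=28  'ababbcbbbbc'
  #5 SA[5]=8  'ababccbccabaaaccaaccababbcbbbbc'
  #6 SA[6]=0  'abbbbcbcababccbccabaaaccaaccababbcbbbbc'
  #7 SA[7]=30  'abbcbbbbc'
  #8 SA[8]=10  'abccbccabaaaccaaccababbcbbbbc'
  #9 SA[9]=21  'accaaccababbcbbbbc'
  #10 SA[10]=25  'accababbcbbbbc'
  #11 SA[11]=18  'baaaccaaccababbcbbbbc'
  #12 SA[12]=29  'babbcbbbbc'
  #13 SA[13]=9  'babccbccabaaaccaaccababbcbbbbc'
  #14 SA[14]=34  'bbbbc'
  #15 SA[15]=1  'bbbbcbcababccbccabaaaccaaccababbcbbbbc'
  #16 SA[16]=35  'bbbc'
  #17 SA[17]=2  'bbbcbcababccbccabaaaccaaccababbcbbbbc'
  #18 SA[18]=36  'bbc'
  #19 SA[19]=31  'bbcbbbbc'
  #20 SA[20]=3  'bbcbcababccbccabaaaccaaccababbcbbbbc'
  #21 SA[21]=37  'bc'
  #22 SA[22]=6  'bcababccbccabaaaccaaccababbcbbbbc'
  #23 SA[23]=32  'bcbbbbc'
  #24 SA[24]=4  'bcbcababccbccabaaaccaaccababbcbbbbc'
  #25 SA[25]=14  'bccabaaaccaaccababbcbbbbc'
  #26 SA[26]=11  'bccbccabaaaccaaccababbcbbbbc'
  #27 SA[27]=38  'c'
  #28 SA[28]=23  'caaccababbcbbbbc'
  #29 SA[29]=16  'cabaaaccaaccababbcbbbbc'
  #30 SA[30]=27  'cababbcbbbbc'
  #31 SA[31]=7  'cababccbccabaaaccaaccababbcbbbbc'
  #32 SA[32]=33  'cbbbbc'
  #33 SA[33]=5  'cbcababccbccabaaaccaaccababbcbbbbc'
  #34 SA[34]=13  'cbccabaaaccaaccababbcbbbbc'
  #35 SA[35]=22  'ccaaccababbcbbbbc'
  #36 SA[36]=15  'ccabaaaccaaccababbcbbbbc'
  #37 SA[37]=26  'ccababbcbbbbc'
  #38 SA[38]=12  'ccbccabaaaccaaccababbcbbbbc'

[19, 20, 24, 17, 28, 8, 0, 30, 10, 21, 25, 18, 29, 9, 34, 1, 35, 2, 36, 31, 3, 37, 6, 32, 4, 14, 11, 38, 23, 16, 27, 7, 33, 5, 13, 22, 15, 26, 12]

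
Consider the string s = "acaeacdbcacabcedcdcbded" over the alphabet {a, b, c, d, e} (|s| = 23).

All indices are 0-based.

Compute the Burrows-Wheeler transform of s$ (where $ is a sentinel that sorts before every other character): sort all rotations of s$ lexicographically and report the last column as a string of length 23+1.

dcc$ecdacabadadbeccebadc

rank  rotation                  last
    0  $acaeacdbcacabcedcdcbded  d
    1  abcedcdcbded$acaeacdbcac  c
    2  acabcedcdcbded$acaeacdbc  c
    3  acaeacdbcacabcedcdcbded$  $
    4  acdbcacabcedcdcbded$acae  e
    5  aeacdbcacabcedcdcbded$ac  c
    6  bcacabcedcdcbded$acaeacd  d
    7  bcedcdcbded$acaeacdbcaca  a
    8  bded$acaeacdbcacabcedcdc  c
    9  cabcedcdcbded$acaeacdbca  a
   10  cacabcedcdcbded$acaeacdb  b
   11  caeacdbcacabcedcdcbded$a  a
   12  cbded$acaeacdbcacabcedcd  d
   13  cdbcacabcedcdcbded$acaea  a
   14  cdcbded$acaeacdbcacabced  d
   15  cedcdcbded$acaeacdbcacab  b
   16  d$acaeacdbcacabcedcdcbde  e
   17  dbcacabcedcdcbded$acaeac  c
   18  dcbded$acaeacdbcacabcedc  c
   19  dcdcbded$acaeacdbcacabce  e
   20  ded$acaeacdbcacabcedcdcb  b
   21  eacdbcacabcedcdcbded$aca  a
   22  ed$acaeacdbcacabcedcdcbd  d
   23  edcdcbded$acaeacdbcacabc  c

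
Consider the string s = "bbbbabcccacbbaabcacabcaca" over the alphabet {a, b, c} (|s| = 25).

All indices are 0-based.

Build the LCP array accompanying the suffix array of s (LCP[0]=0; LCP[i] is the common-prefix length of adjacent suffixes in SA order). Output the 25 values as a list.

[0, 1, 1, 6, 3, 1, 3, 2, 0, 2, 1, 3, 2, 3, 1, 5, 2, 0, 2, 2, 4, 3, 1, 1, 2]

rank→(start, suffix):
  0 → (24, 'a')
  1 → (13, 'aabcacabcaca')
  2 → (19, 'abcaca')
  3 → (14, 'abcacabcaca')
  4 → (4, 'abcccacbbaabcacabcaca')
  5 → (22, 'aca')
  6 → (17, 'acabcaca')
  7 → (9, 'acbbaabcacabcaca')
  8 → (12, 'baabcacabcaca')
  9 → (3, 'babcccacbbaabcacabcaca')
  10 → (11, 'bbaabcacabcaca')
  11 → (2, 'bbabcccacbbaabcacabcaca')
  12 → (1, 'bbbabcccacbbaabcacabcaca')
  13 → (0, 'bbbbabcccacbbaabcacabcaca')
  14 → (20, 'bcaca')
  15 → (15, 'bcacabcaca')
  16 → (5, 'bcccacbbaabcacabcaca')
  17 → (23, 'ca')
  18 → (18, 'cabcaca')
  19 → (21, 'caca')
  20 → (16, 'cacabcaca')
  21 → (8, 'cacbbaabcacabcaca')
  22 → (10, 'cbbaabcacabcaca')
  23 → (7, 'ccacbbaabcacabcaca')
  24 → (6, 'cccacbbaabcacabcaca')

SA = [24, 13, 19, 14, 4, 22, 17, 9, 12, 3, 11, 2, 1, 0, 20, 15, 5, 23, 18, 21, 16, 8, 10, 7, 6]
[i] adj suffixes → lcp
  [1] 24/13 → 1 ('a')
  [2] 13/19 → 1 ('a')
  [3] 19/14 → 6 ('abcaca')
  [4] 14/4 → 3 ('abc')
  [5] 4/22 → 1 ('a')
  [6] 22/17 → 3 ('aca')
  [7] 17/9 → 2 ('ac')
  [8] 9/12 → 0 ('')
  [9] 12/3 → 2 ('ba')
  [10] 3/11 → 1 ('b')
  [11] 11/2 → 3 ('bba')
  [12] 2/1 → 2 ('bb')
  [13] 1/0 → 3 ('bbb')
  [14] 0/20 → 1 ('b')
  [15] 20/15 → 5 ('bcaca')
  [16] 15/5 → 2 ('bc')
  [17] 5/23 → 0 ('')
  [18] 23/18 → 2 ('ca')
  [19] 18/21 → 2 ('ca')
  [20] 21/16 → 4 ('caca')
  [21] 16/8 → 3 ('cac')
  [22] 8/10 → 1 ('c')
  [23] 10/7 → 1 ('c')
  [24] 7/6 → 2 ('cc')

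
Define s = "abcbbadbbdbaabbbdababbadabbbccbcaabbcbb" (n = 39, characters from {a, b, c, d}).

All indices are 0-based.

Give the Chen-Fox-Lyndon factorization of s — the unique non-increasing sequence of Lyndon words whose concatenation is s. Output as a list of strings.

["abcbbadbbdb", "aabbbdababbadabbbccbcaabbcbb"]

emit factor 1: 'abcbbadbbdb' (i=0, period=11)
emit factor 2: 'aabbbdababbadabbbccbcaabbcbb' (i=11, period=28)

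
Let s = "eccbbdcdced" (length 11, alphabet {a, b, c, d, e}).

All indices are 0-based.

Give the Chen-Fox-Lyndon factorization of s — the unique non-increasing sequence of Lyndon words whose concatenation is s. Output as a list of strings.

["e", "c", "c", "bbdcdced"]

emit factor 1: 'e' (i=0, period=1)
emit factor 2: 'c' (i=1, period=1)
emit factor 3: 'c' (i=2, period=1)
emit factor 4: 'bbdcdced' (i=3, period=8)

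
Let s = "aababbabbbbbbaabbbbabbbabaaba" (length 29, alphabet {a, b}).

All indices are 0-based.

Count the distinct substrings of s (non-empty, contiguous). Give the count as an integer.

sorted suffixes:
  #0 SA[0]=28  'a'
  #1 SA[1]=25  'aaba'
  #2 SA[2]=0  'aababbabbbbbbaabbbbabbbabaaba'
  #3 SA[3]=13  'aabbbbabbbabaaba'
  #4 SA[4]=26  'aba'
  #5 SA[5]=23  'abaaba'
  #6 SA[6]=1  'ababbabbbbbbaabbbbabbbabaaba'
  #7 SA[7]=3  'abbabbbbbbaabbbbabbbabaaba'
  #8 SA[8]=19  'abbbabaaba'
  #9 SA[9]=14  'abbbbabbbabaaba'
  #10 SA[10]=6  'abbbbbbaabbbbabbbabaaba'
  #11 SA[11]=27  'ba'
  #12 SA[12]=24  'baaba'
  #13 SA[13]=12  'baabbbbabbbabaaba'
  #14 SA[14]=22  'babaaba'
  #15 SA[15]=2  'babbabbbbbbaabbbbabbbabaaba'
  #16 SA[16]=18  'babbbabaaba'
  #17 SA[17]=5  'babbbbbbaabbbbabbbabaaba'
  #18 SA[18]=11  'bbaabbbbabbbabaaba'
  #19 SA[19]=21  'bbabaaba'
  #20 SA[20]=17  'bbabbbabaaba'
  #21 SA[21]=4  'bbabbbbbbaabbbbabbbabaaba'
  #22 SA[22]=10  'bbbaabbbbabbbabaaba'
  #23 SA[23]=20  'bbbabaaba'
  #24 SA[24]=16  'bbbabbbabaaba'
  #25 SA[25]=9  'bbbbaabbbbabbbabaaba'
  #26 SA[26]=15  'bbbbabbbabaaba'
  #27 SA[27]=8  'bbbbbaabbbbabbbabaaba'
  #28 SA[28]=7  'bbbbbbaabbbbabbbabaaba'

SA = [28, 25, 0, 13, 26, 23, 1, 3, 19, 14, 6, 27, 24, 12, 22, 2, 18, 5, 11, 21, 17, 4, 10, 20, 16, 9, 15, 8, 7]
i: (SA[i-1],SA[i]) lcp shared
  1: (28,25) 1 'a'
  2: (25,0) 4 'aaba'
  3: (0,13) 3 'aab'
  4: (13,26) 1 'a'
  5: (26,23) 3 'aba'
  6: (23,1) 3 'aba'
  7: (1,3) 2 'ab'
  8: (3,19) 3 'abb'
  9: (19,14) 4 'abbb'
  10: (14,6) 5 'abbbb'
  11: (6,27) 0 ''
  12: (27,24) 2 'ba'
  13: (24,12) 4 'baab'
  14: (12,22) 2 'ba'
  15: (22,2) 3 'bab'
  16: (2,18) 4 'babb'
  17: (18,5) 5 'babbb'
  18: (5,11) 1 'b'
  19: (11,21) 3 'bba'
  20: (21,17) 4 'bbab'
  21: (17,4) 6 'bbabbb'
  22: (4,10) 2 'bb'
  23: (10,20) 4 'bbba'
  24: (20,16) 5 'bbbab'
  25: (16,9) 3 'bbb'
  26: (9,15) 5 'bbbba'
  27: (15,8) 4 'bbbb'
  28: (8,7) 5 'bbbbb'

n(n+1)/2 = 29·30/2 = 435
Σ LCP = 0 + 1 + 4 + 3 + 1 + 3 + 3 + 2 + 3 + 4 + 5 + 0 + 2 + 4 + 2 + 3 + 4 + 5 + 1 + 3 + 4 + 6 + 2 + 4 + 5 + 3 + 5 + 4 + 5 = 91
distinct = 435 − 91 = 344

344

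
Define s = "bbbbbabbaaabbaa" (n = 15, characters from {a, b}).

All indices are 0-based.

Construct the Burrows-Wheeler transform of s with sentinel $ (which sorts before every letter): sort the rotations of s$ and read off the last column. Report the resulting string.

rank  rotation          last
    0  $bbbbbabbaaabbaa  a
    1  a$bbbbbabbaaabba  a
    2  aa$bbbbbabbaaabb  b
    3  aaabbaa$bbbbbabb  b
    4  aabbaa$bbbbbabba  a
    5  abbaa$bbbbbabbaa  a
    6  abbaaabbaa$bbbbb  b
    7  baa$bbbbbabbaaab  b
    8  baaabbaa$bbbbbab  b
    9  babbaaabbaa$bbbb  b
   10  bbaa$bbbbbabbaaa  a
   11  bbaaabbaa$bbbbba  a
   12  bbabbaaabbaa$bbb  b
   13  bbbabbaaabbaa$bb  b
   14  bbbbabbaaabbaa$b  b
   15  bbbbbabbaaabbaa$  $

aabbaabbbbaabbb$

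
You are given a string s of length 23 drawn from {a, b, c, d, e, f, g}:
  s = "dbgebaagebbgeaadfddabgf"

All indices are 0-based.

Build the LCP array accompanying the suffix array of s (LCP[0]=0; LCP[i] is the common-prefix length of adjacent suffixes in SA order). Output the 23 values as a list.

[0, 2, 1, 1, 1, 0, 1, 1, 3, 2, 0, 1, 1, 1, 0, 1, 2, 0, 1, 0, 2, 3, 1]

sorted suffixes:
  #0 SA[0]=13  'aadfddabgf'
  #1 SA[1]=5  'aagebbgeaadfddabgf'
  #2 SA[2]=19  'abgf'
  #3 SA[3]=14  'adfddabgf'
  #4 SA[4]=6  'agebbgeaadfddabgf'
  #5 SA[5]=4  'baagebbgeaadfddabgf'
  #6 SA[6]=9  'bbgeaadfddabgf'
  #7 SA[7]=10  'bgeaadfddabgf'
  #8 SA[8]=1  'bgebaagebbgeaadfddabgf'
  #9 SA[9]=20  'bgf'
  #10 SA[10]=18  'dabgf'
  #11 SA[11]=0  'dbgebaagebbgeaadfddabgf'
  #12 SA[12]=17  'ddabgf'
  #13 SA[13]=15  'dfddabgf'
  #14 SA[14]=12  'eaadfddabgf'
  #15 SA[15]=3  'ebaagebbgeaadfddabgf'
  #16 SA[16]=8  'ebbgeaadfddabgf'
  #17 SA[17]=22  'f'
  #18 SA[18]=16  'fddabgf'
  #19 SA[19]=11  'geaadfddabgf'
  #20 SA[20]=2  'gebaagebbgeaadfddabgf'
  #21 SA[21]=7  'gebbgeaadfddabgf'
  #22 SA[22]=21  'gf'

SA = [13, 5, 19, 14, 6, 4, 9, 10, 1, 20, 18, 0, 17, 15, 12, 3, 8, 22, 16, 11, 2, 7, 21]
rank  pair      lcp
   1  s[13:],s[5:]  2  'aa'
   2  s[5:],s[19:]  1  'a'
   3  s[19:],s[14:]  1  'a'
   4  s[14:],s[6:]  1  'a'
   5  s[6:],s[4:]  0  ''
   6  s[4:],s[9:]  1  'b'
   7  s[9:],s[10:]  1  'b'
   8  s[10:],s[1:]  3  'bge'
   9  s[1:],s[20:]  2  'bg'
  10  s[20:],s[18:]  0  ''
  11  s[18:],s[0:]  1  'd'
  12  s[0:],s[17:]  1  'd'
  13  s[17:],s[15:]  1  'd'
  14  s[15:],s[12:]  0  ''
  15  s[12:],s[3:]  1  'e'
  16  s[3:],s[8:]  2  'eb'
  17  s[8:],s[22:]  0  ''
  18  s[22:],s[16:]  1  'f'
  19  s[16:],s[11:]  0  ''
  20  s[11:],s[2:]  2  'ge'
  21  s[2:],s[7:]  3  'geb'
  22  s[7:],s[21:]  1  'g'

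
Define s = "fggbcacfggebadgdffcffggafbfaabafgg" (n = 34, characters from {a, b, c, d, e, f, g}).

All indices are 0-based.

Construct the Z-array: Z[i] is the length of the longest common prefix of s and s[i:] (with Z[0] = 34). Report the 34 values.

[34, 0, 0, 0, 0, 0, 0, 3, 0, 0, 0, 0, 0, 0, 0, 0, 1, 1, 0, 1, 3, 0, 0, 0, 1, 0, 1, 0, 0, 0, 0, 3, 0, 0]

Z[0]=34
i=1: i≥r, start 0; Z[1]=0
i=2: i≥r, start 0; Z[2]=0
i=3: i≥r, start 0; Z[3]=0
i=4: i≥r, start 0; Z[4]=0
i=5: i≥r, start 0; Z[5]=0
i=6: i≥r, start 0; Z[6]=0
i=7: i≥r, start 0; Z[7]=3 scan→box=[7,10)
i=8: min(r-i=2, Z[1]=0)=0; Z[8]=0
i=9: min(r-i=1, Z[2]=0)=0; Z[9]=0
i=10: i≥r, start 0; Z[10]=0
i=11: i≥r, start 0; Z[11]=0
i=12: i≥r, start 0; Z[12]=0
i=13: i≥r, start 0; Z[13]=0
i=14: i≥r, start 0; Z[14]=0
i=15: i≥r, start 0; Z[15]=0
i=16: i≥r, start 0; Z[16]=1 scan→box=[16,17)
i=17: i≥r, start 0; Z[17]=1 scan→box=[17,18)
i=18: i≥r, start 0; Z[18]=0
i=19: i≥r, start 0; Z[19]=1 scan→box=[19,20)
i=20: i≥r, start 0; Z[20]=3 scan→box=[20,23)
i=21: min(r-i=2, Z[1]=0)=0; Z[21]=0
i=22: min(r-i=1, Z[2]=0)=0; Z[22]=0
i=23: i≥r, start 0; Z[23]=0
i=24: i≥r, start 0; Z[24]=1 scan→box=[24,25)
i=25: i≥r, start 0; Z[25]=0
i=26: i≥r, start 0; Z[26]=1 scan→box=[26,27)
i=27: i≥r, start 0; Z[27]=0
i=28: i≥r, start 0; Z[28]=0
i=29: i≥r, start 0; Z[29]=0
i=30: i≥r, start 0; Z[30]=0
i=31: i≥r, start 0; Z[31]=3 scan→box=[31,34)
i=32: min(r-i=2, Z[1]=0)=0; Z[32]=0
i=33: min(r-i=1, Z[2]=0)=0; Z[33]=0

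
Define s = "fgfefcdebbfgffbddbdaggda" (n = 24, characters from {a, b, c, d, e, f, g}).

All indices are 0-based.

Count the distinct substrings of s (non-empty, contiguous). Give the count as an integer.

rank | idx | suffix
   0 |  23 | a
   1 |  19 | aggda
   2 |   8 | bbfgffbddbdaggda
   3 |  17 | bdaggda
   4 |  14 | bddbdaggda
   5 |   9 | bfgffbddbdaggda
   6 |   5 | cdebbfgffbddbdaggda
   7 |  22 | da
   8 |  18 | daggda
   9 |  16 | dbdaggda
  10 |  15 | ddbdaggda
  11 |   6 | debbfgffbddbdaggda
  12 |   7 | ebbfgffbddbdaggda
  13 |   3 | efcdebbfgffbddbdaggda
  14 |  13 | fbddbdaggda
  15 |   4 | fcdebbfgffbddbdaggda
  16 |   2 | fefcdebbfgffbddbdaggda
  17 |  12 | ffbddbdaggda
  18 |   0 | fgfefcdebbfgffbddbdaggda
  19 |  10 | fgffbddbdaggda
  20 |  21 | gda
  21 |   1 | gfefcdebbfgffbddbdaggda
  22 |  11 | gffbddbdaggda
  23 |  20 | ggda

SA = [23, 19, 8, 17, 14, 9, 5, 22, 18, 16, 15, 6, 7, 3, 13, 4, 2, 12, 0, 10, 21, 1, 11, 20]
[i] adj suffixes → lcp
  [1] 23/19 → 1 ('a')
  [2] 19/8 → 0 ('')
  [3] 8/17 → 1 ('b')
  [4] 17/14 → 2 ('bd')
  [5] 14/9 → 1 ('b')
  [6] 9/5 → 0 ('')
  [7] 5/22 → 0 ('')
  [8] 22/18 → 2 ('da')
  [9] 18/16 → 1 ('d')
  [10] 16/15 → 1 ('d')
  [11] 15/6 → 1 ('d')
  [12] 6/7 → 0 ('')
  [13] 7/3 → 1 ('e')
  [14] 3/13 → 0 ('')
  [15] 13/4 → 1 ('f')
  [16] 4/2 → 1 ('f')
  [17] 2/12 → 1 ('f')
  [18] 12/0 → 1 ('f')
  [19] 0/10 → 3 ('fgf')
  [20] 10/21 → 0 ('')
  [21] 21/1 → 1 ('g')
  [22] 1/11 → 2 ('gf')
  [23] 11/20 → 1 ('g')

n(n+1)/2 = 24·25/2 = 300
Σ LCP = 0 + 1 + 0 + 1 + 2 + 1 + 0 + 0 + 2 + 1 + 1 + 1 + 0 + 1 + 0 + 1 + 1 + 1 + 1 + 3 + 0 + 1 + 2 + 1 = 22
distinct = 300 − 22 = 278

278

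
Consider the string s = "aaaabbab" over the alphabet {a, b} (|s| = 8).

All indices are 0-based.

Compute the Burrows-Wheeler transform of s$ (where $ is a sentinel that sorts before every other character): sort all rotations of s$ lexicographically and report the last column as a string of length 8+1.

b$aabaaba

rank  rotation   last
    0  $aaaabbab  b
    1  aaaabbab$  $
    2  aaabbab$a  a
    3  aabbab$aa  a
    4  ab$aaaabb  b
    5  abbab$aaa  a
    6  b$aaaabba  a
    7  bab$aaaab  b
    8  bbab$aaaa  a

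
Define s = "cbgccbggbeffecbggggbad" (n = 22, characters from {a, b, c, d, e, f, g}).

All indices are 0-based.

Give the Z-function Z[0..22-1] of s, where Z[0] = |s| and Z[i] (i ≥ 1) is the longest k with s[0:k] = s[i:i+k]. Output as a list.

[22, 0, 0, 1, 3, 0, 0, 0, 0, 0, 0, 0, 0, 3, 0, 0, 0, 0, 0, 0, 0, 0]

Z[0]=22
i=1: fresh scan; Z[1]=0
i=2: fresh scan; Z[2]=0
i=3: fresh scan; Z[3]=1 scan→box=[3,4)
i=4: fresh scan; Z[4]=3 scan→box=[4,7)
i=5: min(r-i=2, Z[1]=0)=0; Z[5]=0
i=6: min(r-i=1, Z[2]=0)=0; Z[6]=0
i=7: fresh scan; Z[7]=0
i=8: fresh scan; Z[8]=0
i=9: fresh scan; Z[9]=0
i=10: fresh scan; Z[10]=0
i=11: fresh scan; Z[11]=0
i=12: fresh scan; Z[12]=0
i=13: fresh scan; Z[13]=3 scan→box=[13,16)
i=14: min(r-i=2, Z[1]=0)=0; Z[14]=0
i=15: min(r-i=1, Z[2]=0)=0; Z[15]=0
i=16: fresh scan; Z[16]=0
i=17: fresh scan; Z[17]=0
i=18: fresh scan; Z[18]=0
i=19: fresh scan; Z[19]=0
i=20: fresh scan; Z[20]=0
i=21: fresh scan; Z[21]=0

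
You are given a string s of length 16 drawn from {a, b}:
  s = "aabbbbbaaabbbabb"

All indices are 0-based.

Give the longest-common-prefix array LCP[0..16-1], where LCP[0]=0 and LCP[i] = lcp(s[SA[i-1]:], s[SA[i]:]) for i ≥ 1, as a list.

[0, 2, 5, 1, 3, 4, 0, 1, 2, 1, 2, 3, 2, 4, 3, 4]

sorted suffixes:
  #0 SA[0]=7  'aaabbbabb'
  #1 SA[1]=8  'aabbbabb'
  #2 SA[2]=0  'aabbbbbaaabbbabb'
  #3 SA[3]=13  'abb'
  #4 SA[4]=9  'abbbabb'
  #5 SA[5]=1  'abbbbbaaabbbabb'
  #6 SA[6]=15  'b'
  #7 SA[7]=6  'baaabbbabb'
  #8 SA[8]=12  'babb'
  #9 SA[9]=14  'bb'
  #10 SA[10]=5  'bbaaabbbabb'
  #11 SA[11]=11  'bbabb'
  #12 SA[12]=4  'bbbaaabbbabb'
  #13 SA[13]=10  'bbbabb'
  #14 SA[14]=3  'bbbbaaabbbabb'
  #15 SA[15]=2  'bbbbbaaabbbabb'

SA = [7, 8, 0, 13, 9, 1, 15, 6, 12, 14, 5, 11, 4, 10, 3, 2]
i: (SA[i-1],SA[i]) lcp shared
  1: (7,8) 2 'aa'
  2: (8,0) 5 'aabbb'
  3: (0,13) 1 'a'
  4: (13,9) 3 'abb'
  5: (9,1) 4 'abbb'
  6: (1,15) 0 ''
  7: (15,6) 1 'b'
  8: (6,12) 2 'ba'
  9: (12,14) 1 'b'
  10: (14,5) 2 'bb'
  11: (5,11) 3 'bba'
  12: (11,4) 2 'bb'
  13: (4,10) 4 'bbba'
  14: (10,3) 3 'bbb'
  15: (3,2) 4 'bbbb'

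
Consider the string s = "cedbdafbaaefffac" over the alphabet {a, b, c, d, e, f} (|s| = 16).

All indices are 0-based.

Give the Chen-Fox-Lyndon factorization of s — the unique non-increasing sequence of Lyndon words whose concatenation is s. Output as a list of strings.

["ced", "bd", "afb", "aaefffac"]

emit factor 1: 'ced' (i=0, period=3)
emit factor 2: 'bd' (i=3, period=2)
emit factor 3: 'afb' (i=5, period=3)
emit factor 4: 'aaefffac' (i=8, period=8)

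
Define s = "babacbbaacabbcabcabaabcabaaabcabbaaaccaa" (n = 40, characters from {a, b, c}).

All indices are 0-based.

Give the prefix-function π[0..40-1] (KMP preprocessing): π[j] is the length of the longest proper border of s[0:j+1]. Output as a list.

π[0] = 0
j=1 s[j]='a': π[1]=0 (border '')
j=2 s[j]='b': π[2]=1 (border 'b')
j=3 s[j]='a': π[3]=2 (border 'ba')
j=4 s[j]='c': k: 2→0; π[4]=0 (border '')
j=5 s[j]='b': π[5]=1 (border 'b')
j=6 s[j]='b': k: 1→0; π[6]=1 (border 'b')
j=7 s[j]='a': π[7]=2 (border 'ba')
j=8 s[j]='a': k: 2→0; π[8]=0 (border '')
j=9 s[j]='c': π[9]=0 (border '')
j=10 s[j]='a': π[10]=0 (border '')
j=11 s[j]='b': π[11]=1 (border 'b')
j=12 s[j]='b': k: 1→0; π[12]=1 (border 'b')
j=13 s[j]='c': k: 1→0; π[13]=0 (border '')
j=14 s[j]='a': π[14]=0 (border '')
j=15 s[j]='b': π[15]=1 (border 'b')
j=16 s[j]='c': k: 1→0; π[16]=0 (border '')
j=17 s[j]='a': π[17]=0 (border '')
j=18 s[j]='b': π[18]=1 (border 'b')
j=19 s[j]='a': π[19]=2 (border 'ba')
j=20 s[j]='a': k: 2→0; π[20]=0 (border '')
j=21 s[j]='b': π[21]=1 (border 'b')
j=22 s[j]='c': k: 1→0; π[22]=0 (border '')
j=23 s[j]='a': π[23]=0 (border '')
j=24 s[j]='b': π[24]=1 (border 'b')
j=25 s[j]='a': π[25]=2 (border 'ba')
j=26 s[j]='a': k: 2→0; π[26]=0 (border '')
j=27 s[j]='a': π[27]=0 (border '')
j=28 s[j]='b': π[28]=1 (border 'b')
j=29 s[j]='c': k: 1→0; π[29]=0 (border '')
j=30 s[j]='a': π[30]=0 (border '')
j=31 s[j]='b': π[31]=1 (border 'b')
j=32 s[j]='b': k: 1→0; π[32]=1 (border 'b')
j=33 s[j]='a': π[33]=2 (border 'ba')
j=34 s[j]='a': k: 2→0; π[34]=0 (border '')
j=35 s[j]='a': π[35]=0 (border '')
j=36 s[j]='c': π[36]=0 (border '')
j=37 s[j]='c': π[37]=0 (border '')
j=38 s[j]='a': π[38]=0 (border '')
j=39 s[j]='a': π[39]=0 (border '')

[0, 0, 1, 2, 0, 1, 1, 2, 0, 0, 0, 1, 1, 0, 0, 1, 0, 0, 1, 2, 0, 1, 0, 0, 1, 2, 0, 0, 1, 0, 0, 1, 1, 2, 0, 0, 0, 0, 0, 0]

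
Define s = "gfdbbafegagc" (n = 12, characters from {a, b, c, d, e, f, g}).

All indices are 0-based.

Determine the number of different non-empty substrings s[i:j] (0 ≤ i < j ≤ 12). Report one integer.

73

rank→(start, suffix):
  0 → (5, 'afegagc')
  1 → (9, 'agc')
  2 → (4, 'bafegagc')
  3 → (3, 'bbafegagc')
  4 → (11, 'c')
  5 → (2, 'dbbafegagc')
  6 → (7, 'egagc')
  7 → (1, 'fdbbafegagc')
  8 → (6, 'fegagc')
  9 → (8, 'gagc')
  10 → (10, 'gc')
  11 → (0, 'gfdbbafegagc')

SA = [5, 9, 4, 3, 11, 2, 7, 1, 6, 8, 10, 0]
rank  pair      lcp
   1  s[5:],s[9:]  1  'a'
   2  s[9:],s[4:]  0  ''
   3  s[4:],s[3:]  1  'b'
   4  s[3:],s[11:]  0  ''
   5  s[11:],s[2:]  0  ''
   6  s[2:],s[7:]  0  ''
   7  s[7:],s[1:]  0  ''
   8  s[1:],s[6:]  1  'f'
   9  s[6:],s[8:]  0  ''
  10  s[8:],s[10:]  1  'g'
  11  s[10:],s[0:]  1  'g'

n(n+1)/2 = 12·13/2 = 78
Σ LCP = 0 + 1 + 0 + 1 + 0 + 0 + 0 + 0 + 1 + 0 + 1 + 1 = 5
distinct = 78 − 5 = 73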